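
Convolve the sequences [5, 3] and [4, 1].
y[0] = 5×4 = 20; y[1] = 5×1 + 3×4 = 17; y[2] = 3×1 = 3

[20, 17, 3]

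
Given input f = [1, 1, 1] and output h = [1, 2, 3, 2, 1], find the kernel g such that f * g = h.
Output length 5 = len(f) + len(g) - 1 ⇒ len(g) = 3. Solve g forward using g[k] = (h[k] - Σ_{i≥1} f[i]·g[k-i]) / f[0]: g[0] = h[0] / f[0] = 1 / 1 = 1; g[1] = (h[1] - 1×1) / f[0] = (2 - 1×1) / 1 = 1; g[2] = (h[2] - 1×1 - 1×1) / f[0] = (3 - 1×1 - 1×1) / 1 = 1. So g = [1, 1, 1]. Forward-check [1, 1, 1] * [1, 1, 1]: h[0] = 1×1 = 1; h[1] = 1×1 + 1×1 = 2; h[2] = 1×1 + 1×1 + 1×1 = 3; h[3] = 1×1 + 1×1 = 2; h[4] = 1×1 = 1 → [1, 2, 3, 2, 1] ✓

[1, 1, 1]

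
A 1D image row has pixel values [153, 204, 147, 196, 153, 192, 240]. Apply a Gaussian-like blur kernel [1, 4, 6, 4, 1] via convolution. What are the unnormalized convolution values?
Convolve image row [153, 204, 147, 196, 153, 192, 240] with kernel [1, 4, 6, 4, 1]: y[0] = 153×1 = 153; y[1] = 153×4 + 204×1 = 816; y[2] = 153×6 + 204×4 + 147×1 = 1881; y[3] = 153×4 + 204×6 + 147×4 + 196×1 = 2620; y[4] = 153×1 + 204×4 + 147×6 + 196×4 + 153×1 = 2788; y[5] = 204×1 + 147×4 + 196×6 + 153×4 + 192×1 = 2772; y[6] = 147×1 + 196×4 + 153×6 + 192×4 + 240×1 = 2857; y[7] = 196×1 + 153×4 + 192×6 + 240×4 = 2920; y[8] = 153×1 + 192×4 + 240×6 = 2361; y[9] = 192×1 + 240×4 = 1152; y[10] = 240×1 = 240 → [153, 816, 1881, 2620, 2788, 2772, 2857, 2920, 2361, 1152, 240]. Normalization factor = sum(kernel) = 16.

[153, 816, 1881, 2620, 2788, 2772, 2857, 2920, 2361, 1152, 240]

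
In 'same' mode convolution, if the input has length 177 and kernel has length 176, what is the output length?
'Same' mode returns an output with the same length as the input: 177

177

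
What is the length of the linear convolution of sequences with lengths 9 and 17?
Linear/full convolution length: m + n - 1 = 9 + 17 - 1 = 25

25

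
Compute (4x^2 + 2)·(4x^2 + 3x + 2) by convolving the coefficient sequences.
Ascending coefficients: a = [2, 0, 4], b = [2, 3, 4]. c[0] = 2×2 = 4; c[1] = 2×3 + 0×2 = 6; c[2] = 2×4 + 0×3 + 4×2 = 16; c[3] = 0×4 + 4×3 = 12; c[4] = 4×4 = 16. Result coefficients: [4, 6, 16, 12, 16] → 16x^4 + 12x^3 + 16x^2 + 6x + 4

16x^4 + 12x^3 + 16x^2 + 6x + 4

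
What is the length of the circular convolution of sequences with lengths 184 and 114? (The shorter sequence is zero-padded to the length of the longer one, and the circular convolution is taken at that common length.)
Circular convolution (zero-padding the shorter input) has length max(m, n) = max(184, 114) = 184

184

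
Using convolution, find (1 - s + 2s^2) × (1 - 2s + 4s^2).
Ascending coefficients: a = [1, -1, 2], b = [1, -2, 4]. c[0] = 1×1 = 1; c[1] = 1×-2 + -1×1 = -3; c[2] = 1×4 + -1×-2 + 2×1 = 8; c[3] = -1×4 + 2×-2 = -8; c[4] = 2×4 = 8. Result coefficients: [1, -3, 8, -8, 8] → 1 - 3s + 8s^2 - 8s^3 + 8s^4

1 - 3s + 8s^2 - 8s^3 + 8s^4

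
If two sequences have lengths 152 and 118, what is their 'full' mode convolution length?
Linear/full convolution length: m + n - 1 = 152 + 118 - 1 = 269

269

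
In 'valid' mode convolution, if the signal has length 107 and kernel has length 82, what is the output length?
'Valid' mode counts only positions where the kernel fully overlaps the signal: m - n + 1 = 107 - 82 + 1 = 26

26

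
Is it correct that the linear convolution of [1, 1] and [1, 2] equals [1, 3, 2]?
Recompute linear convolution of [1, 1] and [1, 2]: y[0] = 1×1 = 1; y[1] = 1×2 + 1×1 = 3; y[2] = 1×2 = 2 → [1, 3, 2]. Given [1, 3, 2] matches, so answer: Yes

Yes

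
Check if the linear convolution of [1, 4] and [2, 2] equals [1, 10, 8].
Recompute linear convolution of [1, 4] and [2, 2]: y[0] = 1×2 = 2; y[1] = 1×2 + 4×2 = 10; y[2] = 4×2 = 8 → [2, 10, 8]. Compare to given [1, 10, 8]: they differ at index 0: given 1, correct 2, so answer: No

No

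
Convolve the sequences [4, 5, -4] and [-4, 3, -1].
y[0] = 4×-4 = -16; y[1] = 4×3 + 5×-4 = -8; y[2] = 4×-1 + 5×3 + -4×-4 = 27; y[3] = 5×-1 + -4×3 = -17; y[4] = -4×-1 = 4

[-16, -8, 27, -17, 4]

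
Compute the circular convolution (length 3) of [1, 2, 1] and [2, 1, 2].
Use y[k] = Σ_j s[j]·t[(k-j) mod 3]. y[0] = 1×2 + 2×2 + 1×1 = 7; y[1] = 1×1 + 2×2 + 1×2 = 7; y[2] = 1×2 + 2×1 + 1×2 = 6. Result: [7, 7, 6]

[7, 7, 6]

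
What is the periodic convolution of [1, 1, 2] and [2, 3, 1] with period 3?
Use y[k] = Σ_j s[j]·t[(k-j) mod 3]. y[0] = 1×2 + 1×1 + 2×3 = 9; y[1] = 1×3 + 1×2 + 2×1 = 7; y[2] = 1×1 + 1×3 + 2×2 = 8. Result: [9, 7, 8]

[9, 7, 8]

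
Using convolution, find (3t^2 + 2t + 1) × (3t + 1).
Ascending coefficients: a = [1, 2, 3], b = [1, 3]. c[0] = 1×1 = 1; c[1] = 1×3 + 2×1 = 5; c[2] = 2×3 + 3×1 = 9; c[3] = 3×3 = 9. Result coefficients: [1, 5, 9, 9] → 9t^3 + 9t^2 + 5t + 1

9t^3 + 9t^2 + 5t + 1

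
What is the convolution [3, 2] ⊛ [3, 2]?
y[0] = 3×3 = 9; y[1] = 3×2 + 2×3 = 12; y[2] = 2×2 = 4

[9, 12, 4]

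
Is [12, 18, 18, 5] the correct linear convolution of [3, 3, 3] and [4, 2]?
Recompute linear convolution of [3, 3, 3] and [4, 2]: y[0] = 3×4 = 12; y[1] = 3×2 + 3×4 = 18; y[2] = 3×2 + 3×4 = 18; y[3] = 3×2 = 6 → [12, 18, 18, 6]. Compare to given [12, 18, 18, 5]: they differ at index 3: given 5, correct 6, so answer: No

No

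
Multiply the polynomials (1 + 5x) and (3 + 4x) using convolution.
Ascending coefficients: a = [1, 5], b = [3, 4]. c[0] = 1×3 = 3; c[1] = 1×4 + 5×3 = 19; c[2] = 5×4 = 20. Result coefficients: [3, 19, 20] → 3 + 19x + 20x^2

3 + 19x + 20x^2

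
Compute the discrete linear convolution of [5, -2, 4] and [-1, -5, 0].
y[0] = 5×-1 = -5; y[1] = 5×-5 + -2×-1 = -23; y[2] = 5×0 + -2×-5 + 4×-1 = 6; y[3] = -2×0 + 4×-5 = -20; y[4] = 4×0 = 0

[-5, -23, 6, -20, 0]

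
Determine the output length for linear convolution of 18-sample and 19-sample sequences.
Linear/full convolution length: m + n - 1 = 18 + 19 - 1 = 36

36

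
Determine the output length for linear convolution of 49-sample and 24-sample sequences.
Linear/full convolution length: m + n - 1 = 49 + 24 - 1 = 72

72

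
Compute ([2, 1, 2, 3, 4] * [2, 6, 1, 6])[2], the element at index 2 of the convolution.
Use y[k] = Σ_i a[i]·b[k-i] at k=2. y[2] = 2×1 + 1×6 + 2×2 = 12

12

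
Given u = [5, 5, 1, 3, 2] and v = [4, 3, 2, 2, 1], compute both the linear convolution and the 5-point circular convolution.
Linear: y_lin[0] = 5×4 = 20; y_lin[1] = 5×3 + 5×4 = 35; y_lin[2] = 5×2 + 5×3 + 1×4 = 29; y_lin[3] = 5×2 + 5×2 + 1×3 + 3×4 = 35; y_lin[4] = 5×1 + 5×2 + 1×2 + 3×3 + 2×4 = 34; y_lin[5] = 5×1 + 1×2 + 3×2 + 2×3 = 19; y_lin[6] = 1×1 + 3×2 + 2×2 = 11; y_lin[7] = 3×1 + 2×2 = 7; y_lin[8] = 2×1 = 2 → [20, 35, 29, 35, 34, 19, 11, 7, 2]. Circular (length 5): y[0] = 5×4 + 5×1 + 1×2 + 3×2 + 2×3 = 39; y[1] = 5×3 + 5×4 + 1×1 + 3×2 + 2×2 = 46; y[2] = 5×2 + 5×3 + 1×4 + 3×1 + 2×2 = 36; y[3] = 5×2 + 5×2 + 1×3 + 3×4 + 2×1 = 37; y[4] = 5×1 + 5×2 + 1×2 + 3×3 + 2×4 = 34 → [39, 46, 36, 37, 34]

Linear: [20, 35, 29, 35, 34, 19, 11, 7, 2], Circular: [39, 46, 36, 37, 34]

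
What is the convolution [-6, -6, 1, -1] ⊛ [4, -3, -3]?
y[0] = -6×4 = -24; y[1] = -6×-3 + -6×4 = -6; y[2] = -6×-3 + -6×-3 + 1×4 = 40; y[3] = -6×-3 + 1×-3 + -1×4 = 11; y[4] = 1×-3 + -1×-3 = 0; y[5] = -1×-3 = 3

[-24, -6, 40, 11, 0, 3]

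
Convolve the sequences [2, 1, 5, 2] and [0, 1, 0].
y[0] = 2×0 = 0; y[1] = 2×1 + 1×0 = 2; y[2] = 2×0 + 1×1 + 5×0 = 1; y[3] = 1×0 + 5×1 + 2×0 = 5; y[4] = 5×0 + 2×1 = 2; y[5] = 2×0 = 0

[0, 2, 1, 5, 2, 0]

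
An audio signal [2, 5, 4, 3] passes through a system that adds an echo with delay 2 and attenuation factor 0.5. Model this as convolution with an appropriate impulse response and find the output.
Direct-path + delayed-attenuated-path model → impulse response h = [1, 0, 0.5] (1 at lag 0, 0.5 at lag 2). Output y[n] = x[n] + 0.5·x[n - 2] (with x[n] = 0 outside 0..3): y[0] = 2 + 0.5×0 = 2; y[1] = 5 + 0.5×0 = 5; y[2] = 4 + 0.5×2 = 5.0; y[3] = 3 + 0.5×5 = 5.5; y[4] = 0 + 0.5×4 = 2.0; y[5] = 0 + 0.5×3 = 1.5. So y = [2, 5, 5.0, 5.5, 2.0, 1.5]

[2, 5, 5.0, 5.5, 2.0, 1.5]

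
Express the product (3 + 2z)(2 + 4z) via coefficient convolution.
Ascending coefficients: a = [3, 2], b = [2, 4]. c[0] = 3×2 = 6; c[1] = 3×4 + 2×2 = 16; c[2] = 2×4 = 8. Result coefficients: [6, 16, 8] → 6 + 16z + 8z^2

6 + 16z + 8z^2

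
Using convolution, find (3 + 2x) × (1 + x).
Ascending coefficients: a = [3, 2], b = [1, 1]. c[0] = 3×1 = 3; c[1] = 3×1 + 2×1 = 5; c[2] = 2×1 = 2. Result coefficients: [3, 5, 2] → 3 + 5x + 2x^2

3 + 5x + 2x^2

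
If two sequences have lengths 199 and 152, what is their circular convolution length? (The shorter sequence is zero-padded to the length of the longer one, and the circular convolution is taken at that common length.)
Circular convolution (zero-padding the shorter input) has length max(m, n) = max(199, 152) = 199

199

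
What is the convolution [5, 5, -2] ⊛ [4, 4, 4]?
y[0] = 5×4 = 20; y[1] = 5×4 + 5×4 = 40; y[2] = 5×4 + 5×4 + -2×4 = 32; y[3] = 5×4 + -2×4 = 12; y[4] = -2×4 = -8

[20, 40, 32, 12, -8]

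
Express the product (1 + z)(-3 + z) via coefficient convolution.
Ascending coefficients: a = [1, 1], b = [-3, 1]. c[0] = 1×-3 = -3; c[1] = 1×1 + 1×-3 = -2; c[2] = 1×1 = 1. Result coefficients: [-3, -2, 1] → -3 - 2z + z^2

-3 - 2z + z^2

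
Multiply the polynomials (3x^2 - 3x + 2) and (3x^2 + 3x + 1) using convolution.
Ascending coefficients: a = [2, -3, 3], b = [1, 3, 3]. c[0] = 2×1 = 2; c[1] = 2×3 + -3×1 = 3; c[2] = 2×3 + -3×3 + 3×1 = 0; c[3] = -3×3 + 3×3 = 0; c[4] = 3×3 = 9. Result coefficients: [2, 3, 0, 0, 9] → 9x^4 + 3x + 2

9x^4 + 3x + 2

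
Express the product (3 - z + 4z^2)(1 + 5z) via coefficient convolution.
Ascending coefficients: a = [3, -1, 4], b = [1, 5]. c[0] = 3×1 = 3; c[1] = 3×5 + -1×1 = 14; c[2] = -1×5 + 4×1 = -1; c[3] = 4×5 = 20. Result coefficients: [3, 14, -1, 20] → 3 + 14z - z^2 + 20z^3

3 + 14z - z^2 + 20z^3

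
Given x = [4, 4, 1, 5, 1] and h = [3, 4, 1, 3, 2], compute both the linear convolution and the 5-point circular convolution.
Linear: y_lin[0] = 4×3 = 12; y_lin[1] = 4×4 + 4×3 = 28; y_lin[2] = 4×1 + 4×4 + 1×3 = 23; y_lin[3] = 4×3 + 4×1 + 1×4 + 5×3 = 35; y_lin[4] = 4×2 + 4×3 + 1×1 + 5×4 + 1×3 = 44; y_lin[5] = 4×2 + 1×3 + 5×1 + 1×4 = 20; y_lin[6] = 1×2 + 5×3 + 1×1 = 18; y_lin[7] = 5×2 + 1×3 = 13; y_lin[8] = 1×2 = 2 → [12, 28, 23, 35, 44, 20, 18, 13, 2]. Circular (length 5): y[0] = 4×3 + 4×2 + 1×3 + 5×1 + 1×4 = 32; y[1] = 4×4 + 4×3 + 1×2 + 5×3 + 1×1 = 46; y[2] = 4×1 + 4×4 + 1×3 + 5×2 + 1×3 = 36; y[3] = 4×3 + 4×1 + 1×4 + 5×3 + 1×2 = 37; y[4] = 4×2 + 4×3 + 1×1 + 5×4 + 1×3 = 44 → [32, 46, 36, 37, 44]

Linear: [12, 28, 23, 35, 44, 20, 18, 13, 2], Circular: [32, 46, 36, 37, 44]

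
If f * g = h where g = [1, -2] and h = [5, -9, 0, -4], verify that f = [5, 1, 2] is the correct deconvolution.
Forward-compute [5, 1, 2] * [1, -2]: h[0] = 5×1 = 5; h[1] = 5×-2 + 1×1 = -9; h[2] = 1×-2 + 2×1 = 0; h[3] = 2×-2 = -4 → [5, -9, 0, -4]. Matches given h = [5, -9, 0, -4], so verified.

Verified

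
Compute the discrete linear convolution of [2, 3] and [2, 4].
y[0] = 2×2 = 4; y[1] = 2×4 + 3×2 = 14; y[2] = 3×4 = 12

[4, 14, 12]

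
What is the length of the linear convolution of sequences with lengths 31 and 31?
Linear/full convolution length: m + n - 1 = 31 + 31 - 1 = 61

61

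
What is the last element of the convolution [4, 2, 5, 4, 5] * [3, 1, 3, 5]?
Use y[k] = Σ_i a[i]·b[k-i] at k=7. y[7] = 5×5 = 25

25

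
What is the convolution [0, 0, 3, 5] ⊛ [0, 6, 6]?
y[0] = 0×0 = 0; y[1] = 0×6 + 0×0 = 0; y[2] = 0×6 + 0×6 + 3×0 = 0; y[3] = 0×6 + 3×6 + 5×0 = 18; y[4] = 3×6 + 5×6 = 48; y[5] = 5×6 = 30

[0, 0, 0, 18, 48, 30]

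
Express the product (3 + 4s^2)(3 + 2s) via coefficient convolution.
Ascending coefficients: a = [3, 0, 4], b = [3, 2]. c[0] = 3×3 = 9; c[1] = 3×2 + 0×3 = 6; c[2] = 0×2 + 4×3 = 12; c[3] = 4×2 = 8. Result coefficients: [9, 6, 12, 8] → 9 + 6s + 12s^2 + 8s^3

9 + 6s + 12s^2 + 8s^3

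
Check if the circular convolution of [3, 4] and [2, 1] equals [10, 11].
Recompute circular convolution of [3, 4] and [2, 1]: y[0] = 3×2 + 4×1 = 10; y[1] = 3×1 + 4×2 = 11 → [10, 11]. Given [10, 11] matches, so answer: Yes

Yes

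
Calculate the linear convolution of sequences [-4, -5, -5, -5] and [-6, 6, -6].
y[0] = -4×-6 = 24; y[1] = -4×6 + -5×-6 = 6; y[2] = -4×-6 + -5×6 + -5×-6 = 24; y[3] = -5×-6 + -5×6 + -5×-6 = 30; y[4] = -5×-6 + -5×6 = 0; y[5] = -5×-6 = 30

[24, 6, 24, 30, 0, 30]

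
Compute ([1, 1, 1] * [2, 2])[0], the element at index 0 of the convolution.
Use y[k] = Σ_i a[i]·b[k-i] at k=0. y[0] = 1×2 = 2

2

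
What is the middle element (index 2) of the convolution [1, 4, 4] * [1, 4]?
Use y[k] = Σ_i a[i]·b[k-i] at k=2. y[2] = 4×4 + 4×1 = 20

20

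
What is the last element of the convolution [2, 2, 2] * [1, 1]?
Use y[k] = Σ_i a[i]·b[k-i] at k=3. y[3] = 2×1 = 2

2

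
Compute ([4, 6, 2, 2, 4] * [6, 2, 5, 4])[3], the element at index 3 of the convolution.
Use y[k] = Σ_i a[i]·b[k-i] at k=3. y[3] = 4×4 + 6×5 + 2×2 + 2×6 = 62

62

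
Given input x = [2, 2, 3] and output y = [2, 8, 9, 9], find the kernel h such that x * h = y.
Output length 4 = len(x) + len(h) - 1 ⇒ len(h) = 2. Solve h forward using h[k] = (y[k] - Σ_{i≥1} x[i]·h[k-i]) / x[0]: h[0] = y[0] / x[0] = 2 / 2 = 1; h[1] = (y[1] - 2×1) / x[0] = (8 - 2×1) / 2 = 3. So h = [1, 3]. Forward-check [2, 2, 3] * [1, 3]: y[0] = 2×1 = 2; y[1] = 2×3 + 2×1 = 8; y[2] = 2×3 + 3×1 = 9; y[3] = 3×3 = 9 → [2, 8, 9, 9] ✓

[1, 3]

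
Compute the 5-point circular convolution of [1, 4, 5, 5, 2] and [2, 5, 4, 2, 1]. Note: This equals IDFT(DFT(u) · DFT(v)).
Either evaluate y[k] = Σ_j u[j]·v[(k-j) mod 5] directly, or use IDFT(DFT(u) · DFT(v)). y[0] = 1×2 + 4×1 + 5×2 + 5×4 + 2×5 = 46; y[1] = 1×5 + 4×2 + 5×1 + 5×2 + 2×4 = 36; y[2] = 1×4 + 4×5 + 5×2 + 5×1 + 2×2 = 43; y[3] = 1×2 + 4×4 + 5×5 + 5×2 + 2×1 = 55; y[4] = 1×1 + 4×2 + 5×4 + 5×5 + 2×2 = 58. Result: [46, 36, 43, 55, 58]

[46, 36, 43, 55, 58]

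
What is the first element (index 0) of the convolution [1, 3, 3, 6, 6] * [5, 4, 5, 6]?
Use y[k] = Σ_i a[i]·b[k-i] at k=0. y[0] = 1×5 = 5

5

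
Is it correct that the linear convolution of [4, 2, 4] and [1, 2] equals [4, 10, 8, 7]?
Recompute linear convolution of [4, 2, 4] and [1, 2]: y[0] = 4×1 = 4; y[1] = 4×2 + 2×1 = 10; y[2] = 2×2 + 4×1 = 8; y[3] = 4×2 = 8 → [4, 10, 8, 8]. Compare to given [4, 10, 8, 7]: they differ at index 3: given 7, correct 8, so answer: No

No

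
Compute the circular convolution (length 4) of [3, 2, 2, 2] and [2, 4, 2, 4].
Use y[k] = Σ_j u[j]·v[(k-j) mod 4]. y[0] = 3×2 + 2×4 + 2×2 + 2×4 = 26; y[1] = 3×4 + 2×2 + 2×4 + 2×2 = 28; y[2] = 3×2 + 2×4 + 2×2 + 2×4 = 26; y[3] = 3×4 + 2×2 + 2×4 + 2×2 = 28. Result: [26, 28, 26, 28]

[26, 28, 26, 28]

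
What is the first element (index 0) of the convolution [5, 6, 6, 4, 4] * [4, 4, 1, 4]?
Use y[k] = Σ_i a[i]·b[k-i] at k=0. y[0] = 5×4 = 20

20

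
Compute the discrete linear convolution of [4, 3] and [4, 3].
y[0] = 4×4 = 16; y[1] = 4×3 + 3×4 = 24; y[2] = 3×3 = 9

[16, 24, 9]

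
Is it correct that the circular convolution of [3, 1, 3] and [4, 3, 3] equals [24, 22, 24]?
Recompute circular convolution of [3, 1, 3] and [4, 3, 3]: y[0] = 3×4 + 1×3 + 3×3 = 24; y[1] = 3×3 + 1×4 + 3×3 = 22; y[2] = 3×3 + 1×3 + 3×4 = 24 → [24, 22, 24]. Given [24, 22, 24] matches, so answer: Yes

Yes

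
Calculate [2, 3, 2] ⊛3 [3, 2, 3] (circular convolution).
Use y[k] = Σ_j f[j]·g[(k-j) mod 3]. y[0] = 2×3 + 3×3 + 2×2 = 19; y[1] = 2×2 + 3×3 + 2×3 = 19; y[2] = 2×3 + 3×2 + 2×3 = 18. Result: [19, 19, 18]

[19, 19, 18]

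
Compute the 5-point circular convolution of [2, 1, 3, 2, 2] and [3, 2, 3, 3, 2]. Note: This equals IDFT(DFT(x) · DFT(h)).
Either evaluate y[k] = Σ_j x[j]·h[(k-j) mod 5] directly, or use IDFT(DFT(x) · DFT(h)). y[0] = 2×3 + 1×2 + 3×3 + 2×3 + 2×2 = 27; y[1] = 2×2 + 1×3 + 3×2 + 2×3 + 2×3 = 25; y[2] = 2×3 + 1×2 + 3×3 + 2×2 + 2×3 = 27; y[3] = 2×3 + 1×3 + 3×2 + 2×3 + 2×2 = 25; y[4] = 2×2 + 1×3 + 3×3 + 2×2 + 2×3 = 26. Result: [27, 25, 27, 25, 26]

[27, 25, 27, 25, 26]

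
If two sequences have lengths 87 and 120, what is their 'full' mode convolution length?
Linear/full convolution length: m + n - 1 = 87 + 120 - 1 = 206

206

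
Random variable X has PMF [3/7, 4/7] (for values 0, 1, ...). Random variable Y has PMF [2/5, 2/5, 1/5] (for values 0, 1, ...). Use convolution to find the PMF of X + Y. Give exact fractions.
P(X+Y=k) = Σ_i P(X=i)·P(Y=k-i) — a convolution of [3/7, 4/7] and [2/5, 2/5, 1/5]. P(X+Y=0) = (3/7)×(2/5) = 6/35; P(X+Y=1) = (3/7)×(2/5) + (4/7)×(2/5) = 6/35 + 8/35 = 2/5; P(X+Y=2) = (3/7)×(1/5) + (4/7)×(2/5) = 3/35 + 8/35 = 11/35; P(X+Y=3) = (4/7)×(1/5) = 4/35. PMF: [6/35, 2/5, 11/35, 4/35] (sums to 1 ✓)

[6/35, 2/5, 11/35, 4/35]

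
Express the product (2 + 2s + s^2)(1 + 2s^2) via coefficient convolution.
Ascending coefficients: a = [2, 2, 1], b = [1, 0, 2]. c[0] = 2×1 = 2; c[1] = 2×0 + 2×1 = 2; c[2] = 2×2 + 2×0 + 1×1 = 5; c[3] = 2×2 + 1×0 = 4; c[4] = 1×2 = 2. Result coefficients: [2, 2, 5, 4, 2] → 2 + 2s + 5s^2 + 4s^3 + 2s^4

2 + 2s + 5s^2 + 4s^3 + 2s^4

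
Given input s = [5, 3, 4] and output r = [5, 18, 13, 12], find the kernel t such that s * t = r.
Output length 4 = len(s) + len(t) - 1 ⇒ len(t) = 2. Solve t forward using t[k] = (r[k] - Σ_{i≥1} s[i]·t[k-i]) / s[0]: t[0] = r[0] / s[0] = 5 / 5 = 1; t[1] = (r[1] - 3×1) / s[0] = (18 - 3×1) / 5 = 3. So t = [1, 3]. Forward-check [5, 3, 4] * [1, 3]: r[0] = 5×1 = 5; r[1] = 5×3 + 3×1 = 18; r[2] = 3×3 + 4×1 = 13; r[3] = 4×3 = 12 → [5, 18, 13, 12] ✓

[1, 3]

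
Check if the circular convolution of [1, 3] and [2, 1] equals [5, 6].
Recompute circular convolution of [1, 3] and [2, 1]: y[0] = 1×2 + 3×1 = 5; y[1] = 1×1 + 3×2 = 7 → [5, 7]. Compare to given [5, 6]: they differ at index 1: given 6, correct 7, so answer: No

No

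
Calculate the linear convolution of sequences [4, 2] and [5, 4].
y[0] = 4×5 = 20; y[1] = 4×4 + 2×5 = 26; y[2] = 2×4 = 8

[20, 26, 8]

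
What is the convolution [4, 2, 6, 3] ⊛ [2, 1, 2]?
y[0] = 4×2 = 8; y[1] = 4×1 + 2×2 = 8; y[2] = 4×2 + 2×1 + 6×2 = 22; y[3] = 2×2 + 6×1 + 3×2 = 16; y[4] = 6×2 + 3×1 = 15; y[5] = 3×2 = 6

[8, 8, 22, 16, 15, 6]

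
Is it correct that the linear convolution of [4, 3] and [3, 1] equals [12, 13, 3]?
Recompute linear convolution of [4, 3] and [3, 1]: y[0] = 4×3 = 12; y[1] = 4×1 + 3×3 = 13; y[2] = 3×1 = 3 → [12, 13, 3]. Given [12, 13, 3] matches, so answer: Yes

Yes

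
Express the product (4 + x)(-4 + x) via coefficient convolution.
Ascending coefficients: a = [4, 1], b = [-4, 1]. c[0] = 4×-4 = -16; c[1] = 4×1 + 1×-4 = 0; c[2] = 1×1 = 1. Result coefficients: [-16, 0, 1] → -16 + x^2

-16 + x^2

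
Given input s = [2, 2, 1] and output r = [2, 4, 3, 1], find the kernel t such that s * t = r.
Output length 4 = len(s) + len(t) - 1 ⇒ len(t) = 2. Solve t forward using t[k] = (r[k] - Σ_{i≥1} s[i]·t[k-i]) / s[0]: t[0] = r[0] / s[0] = 2 / 2 = 1; t[1] = (r[1] - 2×1) / s[0] = (4 - 2×1) / 2 = 1. So t = [1, 1]. Forward-check [2, 2, 1] * [1, 1]: r[0] = 2×1 = 2; r[1] = 2×1 + 2×1 = 4; r[2] = 2×1 + 1×1 = 3; r[3] = 1×1 = 1 → [2, 4, 3, 1] ✓

[1, 1]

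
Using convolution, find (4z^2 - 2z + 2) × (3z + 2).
Ascending coefficients: a = [2, -2, 4], b = [2, 3]. c[0] = 2×2 = 4; c[1] = 2×3 + -2×2 = 2; c[2] = -2×3 + 4×2 = 2; c[3] = 4×3 = 12. Result coefficients: [4, 2, 2, 12] → 12z^3 + 2z^2 + 2z + 4

12z^3 + 2z^2 + 2z + 4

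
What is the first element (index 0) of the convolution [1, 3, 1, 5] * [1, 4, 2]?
Use y[k] = Σ_i a[i]·b[k-i] at k=0. y[0] = 1×1 = 1

1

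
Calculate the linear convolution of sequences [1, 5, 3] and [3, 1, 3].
y[0] = 1×3 = 3; y[1] = 1×1 + 5×3 = 16; y[2] = 1×3 + 5×1 + 3×3 = 17; y[3] = 5×3 + 3×1 = 18; y[4] = 3×3 = 9

[3, 16, 17, 18, 9]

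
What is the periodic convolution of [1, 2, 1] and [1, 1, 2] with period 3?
Use y[k] = Σ_j f[j]·g[(k-j) mod 3]. y[0] = 1×1 + 2×2 + 1×1 = 6; y[1] = 1×1 + 2×1 + 1×2 = 5; y[2] = 1×2 + 2×1 + 1×1 = 5. Result: [6, 5, 5]

[6, 5, 5]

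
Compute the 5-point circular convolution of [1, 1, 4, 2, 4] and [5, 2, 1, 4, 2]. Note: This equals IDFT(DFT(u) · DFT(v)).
Either evaluate y[k] = Σ_j u[j]·v[(k-j) mod 5] directly, or use IDFT(DFT(u) · DFT(v)). y[0] = 1×5 + 1×2 + 4×4 + 2×1 + 4×2 = 33; y[1] = 1×2 + 1×5 + 4×2 + 2×4 + 4×1 = 27; y[2] = 1×1 + 1×2 + 4×5 + 2×2 + 4×4 = 43; y[3] = 1×4 + 1×1 + 4×2 + 2×5 + 4×2 = 31; y[4] = 1×2 + 1×4 + 4×1 + 2×2 + 4×5 = 34. Result: [33, 27, 43, 31, 34]

[33, 27, 43, 31, 34]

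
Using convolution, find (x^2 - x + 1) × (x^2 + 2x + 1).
Ascending coefficients: a = [1, -1, 1], b = [1, 2, 1]. c[0] = 1×1 = 1; c[1] = 1×2 + -1×1 = 1; c[2] = 1×1 + -1×2 + 1×1 = 0; c[3] = -1×1 + 1×2 = 1; c[4] = 1×1 = 1. Result coefficients: [1, 1, 0, 1, 1] → x^4 + x^3 + x + 1

x^4 + x^3 + x + 1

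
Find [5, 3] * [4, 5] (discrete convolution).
y[0] = 5×4 = 20; y[1] = 5×5 + 3×4 = 37; y[2] = 3×5 = 15

[20, 37, 15]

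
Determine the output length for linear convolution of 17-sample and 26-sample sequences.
Linear/full convolution length: m + n - 1 = 17 + 26 - 1 = 42

42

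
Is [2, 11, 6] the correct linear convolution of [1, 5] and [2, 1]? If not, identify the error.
Recompute linear convolution of [1, 5] and [2, 1]: y[0] = 1×2 = 2; y[1] = 1×1 + 5×2 = 11; y[2] = 5×1 = 5 → [2, 11, 5]. Compare to given [2, 11, 6]: they differ at index 2: given 6, correct 5, so answer: No

No. Error at index 2: given 6, correct 5.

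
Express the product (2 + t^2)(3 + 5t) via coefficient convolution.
Ascending coefficients: a = [2, 0, 1], b = [3, 5]. c[0] = 2×3 = 6; c[1] = 2×5 + 0×3 = 10; c[2] = 0×5 + 1×3 = 3; c[3] = 1×5 = 5. Result coefficients: [6, 10, 3, 5] → 6 + 10t + 3t^2 + 5t^3

6 + 10t + 3t^2 + 5t^3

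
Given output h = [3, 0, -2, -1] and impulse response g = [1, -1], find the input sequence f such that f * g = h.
Deconvolve h=[3, 0, -2, -1] by g=[1, -1]. Since g[0]=1, solve forward: f[0] = h[0] / 1 = 3; f[1] = (h[1] - 3×-1) / 1 = 3; f[2] = (h[2] - 3×-1) / 1 = 1. So f = [3, 3, 1]. Check by forward convolution: h[0] = 3×1 = 3; h[1] = 3×-1 + 3×1 = 0; h[2] = 3×-1 + 1×1 = -2; h[3] = 1×-1 = -1

[3, 3, 1]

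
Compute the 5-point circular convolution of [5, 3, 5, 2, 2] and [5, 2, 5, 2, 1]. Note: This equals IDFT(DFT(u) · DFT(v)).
Either evaluate y[k] = Σ_j u[j]·v[(k-j) mod 5] directly, or use IDFT(DFT(u) · DFT(v)). y[0] = 5×5 + 3×1 + 5×2 + 2×5 + 2×2 = 52; y[1] = 5×2 + 3×5 + 5×1 + 2×2 + 2×5 = 44; y[2] = 5×5 + 3×2 + 5×5 + 2×1 + 2×2 = 62; y[3] = 5×2 + 3×5 + 5×2 + 2×5 + 2×1 = 47; y[4] = 5×1 + 3×2 + 5×5 + 2×2 + 2×5 = 50. Result: [52, 44, 62, 47, 50]

[52, 44, 62, 47, 50]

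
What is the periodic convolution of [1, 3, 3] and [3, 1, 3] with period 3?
Use y[k] = Σ_j f[j]·g[(k-j) mod 3]. y[0] = 1×3 + 3×3 + 3×1 = 15; y[1] = 1×1 + 3×3 + 3×3 = 19; y[2] = 1×3 + 3×1 + 3×3 = 15. Result: [15, 19, 15]

[15, 19, 15]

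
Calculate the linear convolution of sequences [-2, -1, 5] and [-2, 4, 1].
y[0] = -2×-2 = 4; y[1] = -2×4 + -1×-2 = -6; y[2] = -2×1 + -1×4 + 5×-2 = -16; y[3] = -1×1 + 5×4 = 19; y[4] = 5×1 = 5

[4, -6, -16, 19, 5]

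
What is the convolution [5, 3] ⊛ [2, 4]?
y[0] = 5×2 = 10; y[1] = 5×4 + 3×2 = 26; y[2] = 3×4 = 12

[10, 26, 12]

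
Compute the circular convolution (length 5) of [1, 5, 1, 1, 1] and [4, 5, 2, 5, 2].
Use y[k] = Σ_j s[j]·t[(k-j) mod 5]. y[0] = 1×4 + 5×2 + 1×5 + 1×2 + 1×5 = 26; y[1] = 1×5 + 5×4 + 1×2 + 1×5 + 1×2 = 34; y[2] = 1×2 + 5×5 + 1×4 + 1×2 + 1×5 = 38; y[3] = 1×5 + 5×2 + 1×5 + 1×4 + 1×2 = 26; y[4] = 1×2 + 5×5 + 1×2 + 1×5 + 1×4 = 38. Result: [26, 34, 38, 26, 38]

[26, 34, 38, 26, 38]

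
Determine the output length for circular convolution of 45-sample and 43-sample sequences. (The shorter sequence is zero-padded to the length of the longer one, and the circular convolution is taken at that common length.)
Circular convolution (zero-padding the shorter input) has length max(m, n) = max(45, 43) = 45

45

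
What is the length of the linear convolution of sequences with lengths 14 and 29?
Linear/full convolution length: m + n - 1 = 14 + 29 - 1 = 42

42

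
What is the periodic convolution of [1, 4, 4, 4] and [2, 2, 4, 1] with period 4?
Use y[k] = Σ_j f[j]·g[(k-j) mod 4]. y[0] = 1×2 + 4×1 + 4×4 + 4×2 = 30; y[1] = 1×2 + 4×2 + 4×1 + 4×4 = 30; y[2] = 1×4 + 4×2 + 4×2 + 4×1 = 24; y[3] = 1×1 + 4×4 + 4×2 + 4×2 = 33. Result: [30, 30, 24, 33]

[30, 30, 24, 33]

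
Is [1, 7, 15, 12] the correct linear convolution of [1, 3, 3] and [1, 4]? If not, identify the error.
Recompute linear convolution of [1, 3, 3] and [1, 4]: y[0] = 1×1 = 1; y[1] = 1×4 + 3×1 = 7; y[2] = 3×4 + 3×1 = 15; y[3] = 3×4 = 12 → [1, 7, 15, 12]. Given [1, 7, 15, 12] matches, so answer: Yes

Yes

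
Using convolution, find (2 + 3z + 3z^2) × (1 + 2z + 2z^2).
Ascending coefficients: a = [2, 3, 3], b = [1, 2, 2]. c[0] = 2×1 = 2; c[1] = 2×2 + 3×1 = 7; c[2] = 2×2 + 3×2 + 3×1 = 13; c[3] = 3×2 + 3×2 = 12; c[4] = 3×2 = 6. Result coefficients: [2, 7, 13, 12, 6] → 2 + 7z + 13z^2 + 12z^3 + 6z^4

2 + 7z + 13z^2 + 12z^3 + 6z^4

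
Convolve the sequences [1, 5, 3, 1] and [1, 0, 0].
y[0] = 1×1 = 1; y[1] = 1×0 + 5×1 = 5; y[2] = 1×0 + 5×0 + 3×1 = 3; y[3] = 5×0 + 3×0 + 1×1 = 1; y[4] = 3×0 + 1×0 = 0; y[5] = 1×0 = 0

[1, 5, 3, 1, 0, 0]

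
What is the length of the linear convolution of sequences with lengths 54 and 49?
Linear/full convolution length: m + n - 1 = 54 + 49 - 1 = 102

102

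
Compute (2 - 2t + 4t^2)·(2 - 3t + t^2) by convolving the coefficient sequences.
Ascending coefficients: a = [2, -2, 4], b = [2, -3, 1]. c[0] = 2×2 = 4; c[1] = 2×-3 + -2×2 = -10; c[2] = 2×1 + -2×-3 + 4×2 = 16; c[3] = -2×1 + 4×-3 = -14; c[4] = 4×1 = 4. Result coefficients: [4, -10, 16, -14, 4] → 4 - 10t + 16t^2 - 14t^3 + 4t^4

4 - 10t + 16t^2 - 14t^3 + 4t^4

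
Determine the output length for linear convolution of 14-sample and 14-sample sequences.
Linear/full convolution length: m + n - 1 = 14 + 14 - 1 = 27

27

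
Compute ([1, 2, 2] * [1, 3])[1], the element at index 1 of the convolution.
Use y[k] = Σ_i a[i]·b[k-i] at k=1. y[1] = 1×3 + 2×1 = 5

5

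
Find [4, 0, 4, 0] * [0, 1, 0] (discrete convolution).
y[0] = 4×0 = 0; y[1] = 4×1 + 0×0 = 4; y[2] = 4×0 + 0×1 + 4×0 = 0; y[3] = 0×0 + 4×1 + 0×0 = 4; y[4] = 4×0 + 0×1 = 0; y[5] = 0×0 = 0

[0, 4, 0, 4, 0, 0]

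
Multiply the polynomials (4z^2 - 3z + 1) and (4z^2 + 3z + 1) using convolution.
Ascending coefficients: a = [1, -3, 4], b = [1, 3, 4]. c[0] = 1×1 = 1; c[1] = 1×3 + -3×1 = 0; c[2] = 1×4 + -3×3 + 4×1 = -1; c[3] = -3×4 + 4×3 = 0; c[4] = 4×4 = 16. Result coefficients: [1, 0, -1, 0, 16] → 16z^4 - z^2 + 1

16z^4 - z^2 + 1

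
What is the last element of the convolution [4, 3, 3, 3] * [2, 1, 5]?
Use y[k] = Σ_i a[i]·b[k-i] at k=5. y[5] = 3×5 = 15

15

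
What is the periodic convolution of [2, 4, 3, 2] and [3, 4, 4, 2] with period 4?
Use y[k] = Σ_j a[j]·b[(k-j) mod 4]. y[0] = 2×3 + 4×2 + 3×4 + 2×4 = 34; y[1] = 2×4 + 4×3 + 3×2 + 2×4 = 34; y[2] = 2×4 + 4×4 + 3×3 + 2×2 = 37; y[3] = 2×2 + 4×4 + 3×4 + 2×3 = 38. Result: [34, 34, 37, 38]

[34, 34, 37, 38]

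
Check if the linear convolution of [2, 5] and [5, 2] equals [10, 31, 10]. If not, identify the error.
Recompute linear convolution of [2, 5] and [5, 2]: y[0] = 2×5 = 10; y[1] = 2×2 + 5×5 = 29; y[2] = 5×2 = 10 → [10, 29, 10]. Compare to given [10, 31, 10]: they differ at index 1: given 31, correct 29, so answer: No

No. Error at index 1: given 31, correct 29.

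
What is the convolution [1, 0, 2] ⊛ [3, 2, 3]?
y[0] = 1×3 = 3; y[1] = 1×2 + 0×3 = 2; y[2] = 1×3 + 0×2 + 2×3 = 9; y[3] = 0×3 + 2×2 = 4; y[4] = 2×3 = 6

[3, 2, 9, 4, 6]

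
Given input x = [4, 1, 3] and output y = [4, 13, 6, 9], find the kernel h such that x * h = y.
Output length 4 = len(x) + len(h) - 1 ⇒ len(h) = 2. Solve h forward using h[k] = (y[k] - Σ_{i≥1} x[i]·h[k-i]) / x[0]: h[0] = y[0] / x[0] = 4 / 4 = 1; h[1] = (y[1] - 1×1) / x[0] = (13 - 1×1) / 4 = 3. So h = [1, 3]. Forward-check [4, 1, 3] * [1, 3]: y[0] = 4×1 = 4; y[1] = 4×3 + 1×1 = 13; y[2] = 1×3 + 3×1 = 6; y[3] = 3×3 = 9 → [4, 13, 6, 9] ✓

[1, 3]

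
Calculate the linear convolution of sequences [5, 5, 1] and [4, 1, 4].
y[0] = 5×4 = 20; y[1] = 5×1 + 5×4 = 25; y[2] = 5×4 + 5×1 + 1×4 = 29; y[3] = 5×4 + 1×1 = 21; y[4] = 1×4 = 4

[20, 25, 29, 21, 4]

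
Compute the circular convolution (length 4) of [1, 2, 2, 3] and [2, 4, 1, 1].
Use y[k] = Σ_j x[j]·h[(k-j) mod 4]. y[0] = 1×2 + 2×1 + 2×1 + 3×4 = 18; y[1] = 1×4 + 2×2 + 2×1 + 3×1 = 13; y[2] = 1×1 + 2×4 + 2×2 + 3×1 = 16; y[3] = 1×1 + 2×1 + 2×4 + 3×2 = 17. Result: [18, 13, 16, 17]

[18, 13, 16, 17]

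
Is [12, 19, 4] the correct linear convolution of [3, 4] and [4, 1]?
Recompute linear convolution of [3, 4] and [4, 1]: y[0] = 3×4 = 12; y[1] = 3×1 + 4×4 = 19; y[2] = 4×1 = 4 → [12, 19, 4]. Given [12, 19, 4] matches, so answer: Yes

Yes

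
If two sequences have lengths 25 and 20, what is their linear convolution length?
Linear/full convolution length: m + n - 1 = 25 + 20 - 1 = 44

44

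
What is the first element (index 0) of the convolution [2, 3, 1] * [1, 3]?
Use y[k] = Σ_i a[i]·b[k-i] at k=0. y[0] = 2×1 = 2

2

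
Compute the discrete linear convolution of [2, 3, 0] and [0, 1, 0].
y[0] = 2×0 = 0; y[1] = 2×1 + 3×0 = 2; y[2] = 2×0 + 3×1 + 0×0 = 3; y[3] = 3×0 + 0×1 = 0; y[4] = 0×0 = 0

[0, 2, 3, 0, 0]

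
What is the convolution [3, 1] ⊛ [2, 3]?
y[0] = 3×2 = 6; y[1] = 3×3 + 1×2 = 11; y[2] = 1×3 = 3

[6, 11, 3]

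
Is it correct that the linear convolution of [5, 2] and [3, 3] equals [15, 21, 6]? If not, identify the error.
Recompute linear convolution of [5, 2] and [3, 3]: y[0] = 5×3 = 15; y[1] = 5×3 + 2×3 = 21; y[2] = 2×3 = 6 → [15, 21, 6]. Given [15, 21, 6] matches, so answer: Yes

Yes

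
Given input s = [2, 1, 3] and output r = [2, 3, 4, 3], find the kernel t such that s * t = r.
Output length 4 = len(s) + len(t) - 1 ⇒ len(t) = 2. Solve t forward using t[k] = (r[k] - Σ_{i≥1} s[i]·t[k-i]) / s[0]: t[0] = r[0] / s[0] = 2 / 2 = 1; t[1] = (r[1] - 1×1) / s[0] = (3 - 1×1) / 2 = 1. So t = [1, 1]. Forward-check [2, 1, 3] * [1, 1]: r[0] = 2×1 = 2; r[1] = 2×1 + 1×1 = 3; r[2] = 1×1 + 3×1 = 4; r[3] = 3×1 = 3 → [2, 3, 4, 3] ✓

[1, 1]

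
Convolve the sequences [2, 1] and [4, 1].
y[0] = 2×4 = 8; y[1] = 2×1 + 1×4 = 6; y[2] = 1×1 = 1

[8, 6, 1]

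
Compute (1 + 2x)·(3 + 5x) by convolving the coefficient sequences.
Ascending coefficients: a = [1, 2], b = [3, 5]. c[0] = 1×3 = 3; c[1] = 1×5 + 2×3 = 11; c[2] = 2×5 = 10. Result coefficients: [3, 11, 10] → 3 + 11x + 10x^2

3 + 11x + 10x^2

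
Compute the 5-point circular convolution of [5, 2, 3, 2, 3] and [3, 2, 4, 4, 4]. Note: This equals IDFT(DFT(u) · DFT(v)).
Either evaluate y[k] = Σ_j u[j]·v[(k-j) mod 5] directly, or use IDFT(DFT(u) · DFT(v)). y[0] = 5×3 + 2×4 + 3×4 + 2×4 + 3×2 = 49; y[1] = 5×2 + 2×3 + 3×4 + 2×4 + 3×4 = 48; y[2] = 5×4 + 2×2 + 3×3 + 2×4 + 3×4 = 53; y[3] = 5×4 + 2×4 + 3×2 + 2×3 + 3×4 = 52; y[4] = 5×4 + 2×4 + 3×4 + 2×2 + 3×3 = 53. Result: [49, 48, 53, 52, 53]

[49, 48, 53, 52, 53]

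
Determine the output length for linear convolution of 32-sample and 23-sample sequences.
Linear/full convolution length: m + n - 1 = 32 + 23 - 1 = 54

54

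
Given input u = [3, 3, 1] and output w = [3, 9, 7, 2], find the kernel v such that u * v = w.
Output length 4 = len(u) + len(v) - 1 ⇒ len(v) = 2. Solve v forward using v[k] = (w[k] - Σ_{i≥1} u[i]·v[k-i]) / u[0]: v[0] = w[0] / u[0] = 3 / 3 = 1; v[1] = (w[1] - 3×1) / u[0] = (9 - 3×1) / 3 = 2. So v = [1, 2]. Forward-check [3, 3, 1] * [1, 2]: w[0] = 3×1 = 3; w[1] = 3×2 + 3×1 = 9; w[2] = 3×2 + 1×1 = 7; w[3] = 1×2 = 2 → [3, 9, 7, 2] ✓

[1, 2]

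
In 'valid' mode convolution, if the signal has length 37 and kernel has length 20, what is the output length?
'Valid' mode counts only positions where the kernel fully overlaps the signal: m - n + 1 = 37 - 20 + 1 = 18

18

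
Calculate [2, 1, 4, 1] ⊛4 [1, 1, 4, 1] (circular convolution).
Use y[k] = Σ_j s[j]·t[(k-j) mod 4]. y[0] = 2×1 + 1×1 + 4×4 + 1×1 = 20; y[1] = 2×1 + 1×1 + 4×1 + 1×4 = 11; y[2] = 2×4 + 1×1 + 4×1 + 1×1 = 14; y[3] = 2×1 + 1×4 + 4×1 + 1×1 = 11. Result: [20, 11, 14, 11]

[20, 11, 14, 11]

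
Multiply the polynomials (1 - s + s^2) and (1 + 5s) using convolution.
Ascending coefficients: a = [1, -1, 1], b = [1, 5]. c[0] = 1×1 = 1; c[1] = 1×5 + -1×1 = 4; c[2] = -1×5 + 1×1 = -4; c[3] = 1×5 = 5. Result coefficients: [1, 4, -4, 5] → 1 + 4s - 4s^2 + 5s^3

1 + 4s - 4s^2 + 5s^3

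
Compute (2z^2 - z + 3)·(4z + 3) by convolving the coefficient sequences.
Ascending coefficients: a = [3, -1, 2], b = [3, 4]. c[0] = 3×3 = 9; c[1] = 3×4 + -1×3 = 9; c[2] = -1×4 + 2×3 = 2; c[3] = 2×4 = 8. Result coefficients: [9, 9, 2, 8] → 8z^3 + 2z^2 + 9z + 9

8z^3 + 2z^2 + 9z + 9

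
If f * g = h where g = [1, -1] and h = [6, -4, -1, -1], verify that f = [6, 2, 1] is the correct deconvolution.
Forward-compute [6, 2, 1] * [1, -1]: h[0] = 6×1 = 6; h[1] = 6×-1 + 2×1 = -4; h[2] = 2×-1 + 1×1 = -1; h[3] = 1×-1 = -1 → [6, -4, -1, -1]. Matches given h = [6, -4, -1, -1], so verified.

Verified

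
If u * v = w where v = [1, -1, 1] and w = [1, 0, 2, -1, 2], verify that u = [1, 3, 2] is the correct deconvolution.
Forward-compute [1, 3, 2] * [1, -1, 1]: w[0] = 1×1 = 1; w[1] = 1×-1 + 3×1 = 2; w[2] = 1×1 + 3×-1 + 2×1 = 0; w[3] = 3×1 + 2×-1 = 1; w[4] = 2×1 = 2 → [1, 2, 0, 1, 2]. Does not match given w = [1, 0, 2, -1, 2].

Not verified. [1, 3, 2] * [1, -1, 1] = [1, 2, 0, 1, 2], which differs from [1, 0, 2, -1, 2] at index 1.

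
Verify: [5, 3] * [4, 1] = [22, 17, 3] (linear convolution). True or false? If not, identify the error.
Recompute linear convolution of [5, 3] and [4, 1]: y[0] = 5×4 = 20; y[1] = 5×1 + 3×4 = 17; y[2] = 3×1 = 3 → [20, 17, 3]. Compare to given [22, 17, 3]: they differ at index 0: given 22, correct 20, so answer: No

No. Error at index 0: given 22, correct 20.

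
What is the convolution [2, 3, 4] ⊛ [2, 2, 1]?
y[0] = 2×2 = 4; y[1] = 2×2 + 3×2 = 10; y[2] = 2×1 + 3×2 + 4×2 = 16; y[3] = 3×1 + 4×2 = 11; y[4] = 4×1 = 4

[4, 10, 16, 11, 4]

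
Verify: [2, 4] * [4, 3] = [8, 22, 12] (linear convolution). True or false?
Recompute linear convolution of [2, 4] and [4, 3]: y[0] = 2×4 = 8; y[1] = 2×3 + 4×4 = 22; y[2] = 4×3 = 12 → [8, 22, 12]. Given [8, 22, 12] matches, so answer: Yes

Yes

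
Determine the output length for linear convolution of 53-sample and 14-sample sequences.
Linear/full convolution length: m + n - 1 = 53 + 14 - 1 = 66

66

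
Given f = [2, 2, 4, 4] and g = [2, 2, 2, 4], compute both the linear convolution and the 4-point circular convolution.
Linear: y_lin[0] = 2×2 = 4; y_lin[1] = 2×2 + 2×2 = 8; y_lin[2] = 2×2 + 2×2 + 4×2 = 16; y_lin[3] = 2×4 + 2×2 + 4×2 + 4×2 = 28; y_lin[4] = 2×4 + 4×2 + 4×2 = 24; y_lin[5] = 4×4 + 4×2 = 24; y_lin[6] = 4×4 = 16 → [4, 8, 16, 28, 24, 24, 16]. Circular (length 4): y[0] = 2×2 + 2×4 + 4×2 + 4×2 = 28; y[1] = 2×2 + 2×2 + 4×4 + 4×2 = 32; y[2] = 2×2 + 2×2 + 4×2 + 4×4 = 32; y[3] = 2×4 + 2×2 + 4×2 + 4×2 = 28 → [28, 32, 32, 28]

Linear: [4, 8, 16, 28, 24, 24, 16], Circular: [28, 32, 32, 28]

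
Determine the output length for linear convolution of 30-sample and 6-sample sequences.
Linear/full convolution length: m + n - 1 = 30 + 6 - 1 = 35

35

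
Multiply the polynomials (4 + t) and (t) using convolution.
Ascending coefficients: a = [4, 1], b = [0, 1]. c[0] = 4×0 = 0; c[1] = 4×1 + 1×0 = 4; c[2] = 1×1 = 1. Result coefficients: [0, 4, 1] → 4t + t^2

4t + t^2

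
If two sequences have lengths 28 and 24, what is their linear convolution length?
Linear/full convolution length: m + n - 1 = 28 + 24 - 1 = 51

51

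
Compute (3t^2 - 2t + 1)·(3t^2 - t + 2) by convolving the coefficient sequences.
Ascending coefficients: a = [1, -2, 3], b = [2, -1, 3]. c[0] = 1×2 = 2; c[1] = 1×-1 + -2×2 = -5; c[2] = 1×3 + -2×-1 + 3×2 = 11; c[3] = -2×3 + 3×-1 = -9; c[4] = 3×3 = 9. Result coefficients: [2, -5, 11, -9, 9] → 9t^4 - 9t^3 + 11t^2 - 5t + 2

9t^4 - 9t^3 + 11t^2 - 5t + 2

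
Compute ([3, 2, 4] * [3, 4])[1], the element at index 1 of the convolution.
Use y[k] = Σ_i a[i]·b[k-i] at k=1. y[1] = 3×4 + 2×3 = 18

18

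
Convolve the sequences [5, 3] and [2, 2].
y[0] = 5×2 = 10; y[1] = 5×2 + 3×2 = 16; y[2] = 3×2 = 6

[10, 16, 6]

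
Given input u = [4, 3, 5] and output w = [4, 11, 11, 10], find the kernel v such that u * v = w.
Output length 4 = len(u) + len(v) - 1 ⇒ len(v) = 2. Solve v forward using v[k] = (w[k] - Σ_{i≥1} u[i]·v[k-i]) / u[0]: v[0] = w[0] / u[0] = 4 / 4 = 1; v[1] = (w[1] - 3×1) / u[0] = (11 - 3×1) / 4 = 2. So v = [1, 2]. Forward-check [4, 3, 5] * [1, 2]: w[0] = 4×1 = 4; w[1] = 4×2 + 3×1 = 11; w[2] = 3×2 + 5×1 = 11; w[3] = 5×2 = 10 → [4, 11, 11, 10] ✓

[1, 2]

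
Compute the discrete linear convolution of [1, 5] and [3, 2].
y[0] = 1×3 = 3; y[1] = 1×2 + 5×3 = 17; y[2] = 5×2 = 10

[3, 17, 10]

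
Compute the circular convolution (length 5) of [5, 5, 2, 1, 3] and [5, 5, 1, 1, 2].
Use y[k] = Σ_j s[j]·t[(k-j) mod 5]. y[0] = 5×5 + 5×2 + 2×1 + 1×1 + 3×5 = 53; y[1] = 5×5 + 5×5 + 2×2 + 1×1 + 3×1 = 58; y[2] = 5×1 + 5×5 + 2×5 + 1×2 + 3×1 = 45; y[3] = 5×1 + 5×1 + 2×5 + 1×5 + 3×2 = 31; y[4] = 5×2 + 5×1 + 2×1 + 1×5 + 3×5 = 37. Result: [53, 58, 45, 31, 37]

[53, 58, 45, 31, 37]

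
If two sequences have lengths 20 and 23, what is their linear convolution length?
Linear/full convolution length: m + n - 1 = 20 + 23 - 1 = 42

42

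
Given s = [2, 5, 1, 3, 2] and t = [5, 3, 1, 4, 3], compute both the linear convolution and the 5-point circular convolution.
Linear: y_lin[0] = 2×5 = 10; y_lin[1] = 2×3 + 5×5 = 31; y_lin[2] = 2×1 + 5×3 + 1×5 = 22; y_lin[3] = 2×4 + 5×1 + 1×3 + 3×5 = 31; y_lin[4] = 2×3 + 5×4 + 1×1 + 3×3 + 2×5 = 46; y_lin[5] = 5×3 + 1×4 + 3×1 + 2×3 = 28; y_lin[6] = 1×3 + 3×4 + 2×1 = 17; y_lin[7] = 3×3 + 2×4 = 17; y_lin[8] = 2×3 = 6 → [10, 31, 22, 31, 46, 28, 17, 17, 6]. Circular (length 5): y[0] = 2×5 + 5×3 + 1×4 + 3×1 + 2×3 = 38; y[1] = 2×3 + 5×5 + 1×3 + 3×4 + 2×1 = 48; y[2] = 2×1 + 5×3 + 1×5 + 3×3 + 2×4 = 39; y[3] = 2×4 + 5×1 + 1×3 + 3×5 + 2×3 = 37; y[4] = 2×3 + 5×4 + 1×1 + 3×3 + 2×5 = 46 → [38, 48, 39, 37, 46]

Linear: [10, 31, 22, 31, 46, 28, 17, 17, 6], Circular: [38, 48, 39, 37, 46]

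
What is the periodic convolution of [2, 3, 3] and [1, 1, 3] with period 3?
Use y[k] = Σ_j u[j]·v[(k-j) mod 3]. y[0] = 2×1 + 3×3 + 3×1 = 14; y[1] = 2×1 + 3×1 + 3×3 = 14; y[2] = 2×3 + 3×1 + 3×1 = 12. Result: [14, 14, 12]

[14, 14, 12]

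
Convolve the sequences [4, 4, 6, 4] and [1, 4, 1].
y[0] = 4×1 = 4; y[1] = 4×4 + 4×1 = 20; y[2] = 4×1 + 4×4 + 6×1 = 26; y[3] = 4×1 + 6×4 + 4×1 = 32; y[4] = 6×1 + 4×4 = 22; y[5] = 4×1 = 4

[4, 20, 26, 32, 22, 4]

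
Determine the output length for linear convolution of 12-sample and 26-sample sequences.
Linear/full convolution length: m + n - 1 = 12 + 26 - 1 = 37

37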